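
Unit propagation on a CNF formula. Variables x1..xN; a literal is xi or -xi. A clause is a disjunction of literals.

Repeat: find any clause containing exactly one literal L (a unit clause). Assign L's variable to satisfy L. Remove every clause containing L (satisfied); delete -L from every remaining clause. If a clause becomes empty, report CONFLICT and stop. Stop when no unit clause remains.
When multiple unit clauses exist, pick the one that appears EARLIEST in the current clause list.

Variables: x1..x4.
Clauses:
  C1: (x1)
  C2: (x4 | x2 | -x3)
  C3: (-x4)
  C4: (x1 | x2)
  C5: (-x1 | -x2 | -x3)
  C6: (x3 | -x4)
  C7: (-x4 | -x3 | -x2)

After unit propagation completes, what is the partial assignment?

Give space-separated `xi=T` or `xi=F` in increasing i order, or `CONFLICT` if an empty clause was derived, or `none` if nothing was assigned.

Answer: x1=T x4=F

Derivation:
unit clause [1] forces x1=T; simplify:
  drop -1 from [-1, -2, -3] -> [-2, -3]
  satisfied 2 clause(s); 5 remain; assigned so far: [1]
unit clause [-4] forces x4=F; simplify:
  drop 4 from [4, 2, -3] -> [2, -3]
  satisfied 3 clause(s); 2 remain; assigned so far: [1, 4]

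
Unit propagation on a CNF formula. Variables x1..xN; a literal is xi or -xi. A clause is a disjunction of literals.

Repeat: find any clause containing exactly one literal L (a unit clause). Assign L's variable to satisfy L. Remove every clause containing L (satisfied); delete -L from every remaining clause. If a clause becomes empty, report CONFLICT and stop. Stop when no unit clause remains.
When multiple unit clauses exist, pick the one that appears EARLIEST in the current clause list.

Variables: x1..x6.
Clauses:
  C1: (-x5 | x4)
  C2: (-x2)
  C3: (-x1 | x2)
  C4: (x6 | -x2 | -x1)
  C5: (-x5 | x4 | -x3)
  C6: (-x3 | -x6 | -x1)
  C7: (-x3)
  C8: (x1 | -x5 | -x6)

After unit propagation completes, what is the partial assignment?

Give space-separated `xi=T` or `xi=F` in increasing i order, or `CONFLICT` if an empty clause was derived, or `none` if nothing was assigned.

unit clause [-2] forces x2=F; simplify:
  drop 2 from [-1, 2] -> [-1]
  satisfied 2 clause(s); 6 remain; assigned so far: [2]
unit clause [-1] forces x1=F; simplify:
  drop 1 from [1, -5, -6] -> [-5, -6]
  satisfied 2 clause(s); 4 remain; assigned so far: [1, 2]
unit clause [-3] forces x3=F; simplify:
  satisfied 2 clause(s); 2 remain; assigned so far: [1, 2, 3]

Answer: x1=F x2=F x3=F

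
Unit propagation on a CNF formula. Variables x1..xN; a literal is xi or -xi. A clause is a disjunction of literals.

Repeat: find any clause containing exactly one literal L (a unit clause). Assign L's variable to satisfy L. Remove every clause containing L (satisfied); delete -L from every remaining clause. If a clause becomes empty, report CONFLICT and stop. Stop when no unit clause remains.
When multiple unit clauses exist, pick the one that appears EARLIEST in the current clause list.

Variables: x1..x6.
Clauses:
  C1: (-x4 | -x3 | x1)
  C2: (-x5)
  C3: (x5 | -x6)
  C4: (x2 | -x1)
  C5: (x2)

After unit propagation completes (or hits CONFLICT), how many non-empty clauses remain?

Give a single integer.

unit clause [-5] forces x5=F; simplify:
  drop 5 from [5, -6] -> [-6]
  satisfied 1 clause(s); 4 remain; assigned so far: [5]
unit clause [-6] forces x6=F; simplify:
  satisfied 1 clause(s); 3 remain; assigned so far: [5, 6]
unit clause [2] forces x2=T; simplify:
  satisfied 2 clause(s); 1 remain; assigned so far: [2, 5, 6]

Answer: 1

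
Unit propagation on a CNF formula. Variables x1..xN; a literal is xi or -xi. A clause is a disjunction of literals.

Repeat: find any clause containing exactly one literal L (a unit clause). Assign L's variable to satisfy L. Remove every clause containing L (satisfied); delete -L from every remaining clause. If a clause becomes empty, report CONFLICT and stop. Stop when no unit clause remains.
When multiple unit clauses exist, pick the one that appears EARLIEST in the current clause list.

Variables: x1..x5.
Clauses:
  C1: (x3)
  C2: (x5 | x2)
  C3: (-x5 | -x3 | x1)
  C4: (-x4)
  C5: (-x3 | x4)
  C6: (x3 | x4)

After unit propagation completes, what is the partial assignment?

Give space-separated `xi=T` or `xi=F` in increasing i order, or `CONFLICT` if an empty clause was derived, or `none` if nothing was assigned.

unit clause [3] forces x3=T; simplify:
  drop -3 from [-5, -3, 1] -> [-5, 1]
  drop -3 from [-3, 4] -> [4]
  satisfied 2 clause(s); 4 remain; assigned so far: [3]
unit clause [-4] forces x4=F; simplify:
  drop 4 from [4] -> [] (empty!)
  satisfied 1 clause(s); 3 remain; assigned so far: [3, 4]
CONFLICT (empty clause)

Answer: CONFLICT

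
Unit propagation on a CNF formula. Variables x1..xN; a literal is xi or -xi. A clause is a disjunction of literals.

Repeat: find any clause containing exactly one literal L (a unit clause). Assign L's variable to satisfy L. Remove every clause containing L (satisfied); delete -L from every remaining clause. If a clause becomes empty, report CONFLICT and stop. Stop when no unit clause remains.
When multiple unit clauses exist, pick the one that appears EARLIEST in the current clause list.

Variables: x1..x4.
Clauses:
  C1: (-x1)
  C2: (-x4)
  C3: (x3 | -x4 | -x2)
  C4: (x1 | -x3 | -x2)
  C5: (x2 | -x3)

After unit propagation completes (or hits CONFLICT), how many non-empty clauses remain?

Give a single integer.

Answer: 2

Derivation:
unit clause [-1] forces x1=F; simplify:
  drop 1 from [1, -3, -2] -> [-3, -2]
  satisfied 1 clause(s); 4 remain; assigned so far: [1]
unit clause [-4] forces x4=F; simplify:
  satisfied 2 clause(s); 2 remain; assigned so far: [1, 4]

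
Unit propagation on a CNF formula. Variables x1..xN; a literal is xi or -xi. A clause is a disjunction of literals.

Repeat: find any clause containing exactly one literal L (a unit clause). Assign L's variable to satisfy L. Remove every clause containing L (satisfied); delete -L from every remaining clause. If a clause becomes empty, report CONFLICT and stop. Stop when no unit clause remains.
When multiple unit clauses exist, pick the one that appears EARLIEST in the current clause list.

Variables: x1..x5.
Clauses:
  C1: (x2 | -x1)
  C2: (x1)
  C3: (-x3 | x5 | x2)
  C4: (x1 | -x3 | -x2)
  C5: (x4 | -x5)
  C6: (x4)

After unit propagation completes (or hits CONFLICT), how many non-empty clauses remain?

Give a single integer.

Answer: 0

Derivation:
unit clause [1] forces x1=T; simplify:
  drop -1 from [2, -1] -> [2]
  satisfied 2 clause(s); 4 remain; assigned so far: [1]
unit clause [2] forces x2=T; simplify:
  satisfied 2 clause(s); 2 remain; assigned so far: [1, 2]
unit clause [4] forces x4=T; simplify:
  satisfied 2 clause(s); 0 remain; assigned so far: [1, 2, 4]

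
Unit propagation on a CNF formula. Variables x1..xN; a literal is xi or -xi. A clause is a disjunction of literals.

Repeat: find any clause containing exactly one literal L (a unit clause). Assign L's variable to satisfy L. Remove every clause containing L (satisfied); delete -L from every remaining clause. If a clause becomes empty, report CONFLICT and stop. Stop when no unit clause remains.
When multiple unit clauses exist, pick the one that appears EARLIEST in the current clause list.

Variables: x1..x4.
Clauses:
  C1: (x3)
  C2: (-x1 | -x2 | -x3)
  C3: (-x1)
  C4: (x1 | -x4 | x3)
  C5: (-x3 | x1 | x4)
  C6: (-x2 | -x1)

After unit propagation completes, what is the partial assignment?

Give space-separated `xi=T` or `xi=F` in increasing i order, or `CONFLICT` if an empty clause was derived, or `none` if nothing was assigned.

unit clause [3] forces x3=T; simplify:
  drop -3 from [-1, -2, -3] -> [-1, -2]
  drop -3 from [-3, 1, 4] -> [1, 4]
  satisfied 2 clause(s); 4 remain; assigned so far: [3]
unit clause [-1] forces x1=F; simplify:
  drop 1 from [1, 4] -> [4]
  satisfied 3 clause(s); 1 remain; assigned so far: [1, 3]
unit clause [4] forces x4=T; simplify:
  satisfied 1 clause(s); 0 remain; assigned so far: [1, 3, 4]

Answer: x1=F x3=T x4=T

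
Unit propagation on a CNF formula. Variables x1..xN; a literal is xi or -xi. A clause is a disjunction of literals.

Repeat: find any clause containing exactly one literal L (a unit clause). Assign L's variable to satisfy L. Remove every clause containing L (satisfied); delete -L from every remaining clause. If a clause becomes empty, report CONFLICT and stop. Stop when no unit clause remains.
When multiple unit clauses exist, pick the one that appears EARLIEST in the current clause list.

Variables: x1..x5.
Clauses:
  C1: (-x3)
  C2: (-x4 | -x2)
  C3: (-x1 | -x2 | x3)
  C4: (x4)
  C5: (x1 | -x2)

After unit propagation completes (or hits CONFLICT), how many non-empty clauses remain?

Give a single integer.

unit clause [-3] forces x3=F; simplify:
  drop 3 from [-1, -2, 3] -> [-1, -2]
  satisfied 1 clause(s); 4 remain; assigned so far: [3]
unit clause [4] forces x4=T; simplify:
  drop -4 from [-4, -2] -> [-2]
  satisfied 1 clause(s); 3 remain; assigned so far: [3, 4]
unit clause [-2] forces x2=F; simplify:
  satisfied 3 clause(s); 0 remain; assigned so far: [2, 3, 4]

Answer: 0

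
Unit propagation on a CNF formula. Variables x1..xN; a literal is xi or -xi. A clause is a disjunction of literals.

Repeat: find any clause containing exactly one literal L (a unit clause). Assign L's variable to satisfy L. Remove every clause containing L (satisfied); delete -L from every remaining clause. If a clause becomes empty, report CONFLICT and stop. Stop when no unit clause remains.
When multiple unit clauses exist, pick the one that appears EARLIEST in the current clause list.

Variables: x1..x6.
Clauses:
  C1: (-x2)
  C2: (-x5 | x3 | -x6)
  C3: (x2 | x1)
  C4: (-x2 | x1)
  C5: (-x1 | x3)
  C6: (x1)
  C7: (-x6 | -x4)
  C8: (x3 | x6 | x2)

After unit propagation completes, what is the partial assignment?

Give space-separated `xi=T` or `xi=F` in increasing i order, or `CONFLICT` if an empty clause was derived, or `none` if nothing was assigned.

Answer: x1=T x2=F x3=T

Derivation:
unit clause [-2] forces x2=F; simplify:
  drop 2 from [2, 1] -> [1]
  drop 2 from [3, 6, 2] -> [3, 6]
  satisfied 2 clause(s); 6 remain; assigned so far: [2]
unit clause [1] forces x1=T; simplify:
  drop -1 from [-1, 3] -> [3]
  satisfied 2 clause(s); 4 remain; assigned so far: [1, 2]
unit clause [3] forces x3=T; simplify:
  satisfied 3 clause(s); 1 remain; assigned so far: [1, 2, 3]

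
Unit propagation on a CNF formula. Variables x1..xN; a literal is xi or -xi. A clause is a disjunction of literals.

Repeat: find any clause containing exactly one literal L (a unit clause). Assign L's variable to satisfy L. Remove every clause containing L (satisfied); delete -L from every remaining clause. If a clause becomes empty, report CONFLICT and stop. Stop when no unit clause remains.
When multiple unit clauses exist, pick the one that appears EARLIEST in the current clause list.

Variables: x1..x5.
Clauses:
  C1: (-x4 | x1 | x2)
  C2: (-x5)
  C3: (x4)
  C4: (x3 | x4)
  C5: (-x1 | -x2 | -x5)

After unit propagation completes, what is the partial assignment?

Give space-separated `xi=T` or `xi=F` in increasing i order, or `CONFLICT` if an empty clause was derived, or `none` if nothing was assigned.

unit clause [-5] forces x5=F; simplify:
  satisfied 2 clause(s); 3 remain; assigned so far: [5]
unit clause [4] forces x4=T; simplify:
  drop -4 from [-4, 1, 2] -> [1, 2]
  satisfied 2 clause(s); 1 remain; assigned so far: [4, 5]

Answer: x4=T x5=F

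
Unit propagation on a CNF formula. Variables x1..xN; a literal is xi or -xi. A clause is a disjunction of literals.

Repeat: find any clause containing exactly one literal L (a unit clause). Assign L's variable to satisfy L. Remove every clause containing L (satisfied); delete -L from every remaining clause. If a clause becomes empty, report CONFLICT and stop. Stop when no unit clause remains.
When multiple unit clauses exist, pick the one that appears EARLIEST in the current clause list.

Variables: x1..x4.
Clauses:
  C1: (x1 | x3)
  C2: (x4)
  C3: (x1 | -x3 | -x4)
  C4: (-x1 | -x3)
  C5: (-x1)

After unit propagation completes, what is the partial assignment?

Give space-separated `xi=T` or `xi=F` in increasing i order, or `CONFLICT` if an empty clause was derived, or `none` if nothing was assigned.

unit clause [4] forces x4=T; simplify:
  drop -4 from [1, -3, -4] -> [1, -3]
  satisfied 1 clause(s); 4 remain; assigned so far: [4]
unit clause [-1] forces x1=F; simplify:
  drop 1 from [1, 3] -> [3]
  drop 1 from [1, -3] -> [-3]
  satisfied 2 clause(s); 2 remain; assigned so far: [1, 4]
unit clause [3] forces x3=T; simplify:
  drop -3 from [-3] -> [] (empty!)
  satisfied 1 clause(s); 1 remain; assigned so far: [1, 3, 4]
CONFLICT (empty clause)

Answer: CONFLICT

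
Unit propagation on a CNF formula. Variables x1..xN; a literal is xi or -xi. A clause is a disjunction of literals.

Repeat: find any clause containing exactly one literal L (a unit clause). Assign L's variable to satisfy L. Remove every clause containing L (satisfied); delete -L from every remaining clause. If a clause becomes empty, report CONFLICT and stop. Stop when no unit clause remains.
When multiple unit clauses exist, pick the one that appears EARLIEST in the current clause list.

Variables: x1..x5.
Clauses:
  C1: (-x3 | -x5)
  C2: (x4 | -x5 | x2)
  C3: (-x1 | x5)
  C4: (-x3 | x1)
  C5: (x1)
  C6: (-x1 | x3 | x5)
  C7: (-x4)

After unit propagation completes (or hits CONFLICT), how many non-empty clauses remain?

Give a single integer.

Answer: 0

Derivation:
unit clause [1] forces x1=T; simplify:
  drop -1 from [-1, 5] -> [5]
  drop -1 from [-1, 3, 5] -> [3, 5]
  satisfied 2 clause(s); 5 remain; assigned so far: [1]
unit clause [5] forces x5=T; simplify:
  drop -5 from [-3, -5] -> [-3]
  drop -5 from [4, -5, 2] -> [4, 2]
  satisfied 2 clause(s); 3 remain; assigned so far: [1, 5]
unit clause [-3] forces x3=F; simplify:
  satisfied 1 clause(s); 2 remain; assigned so far: [1, 3, 5]
unit clause [-4] forces x4=F; simplify:
  drop 4 from [4, 2] -> [2]
  satisfied 1 clause(s); 1 remain; assigned so far: [1, 3, 4, 5]
unit clause [2] forces x2=T; simplify:
  satisfied 1 clause(s); 0 remain; assigned so far: [1, 2, 3, 4, 5]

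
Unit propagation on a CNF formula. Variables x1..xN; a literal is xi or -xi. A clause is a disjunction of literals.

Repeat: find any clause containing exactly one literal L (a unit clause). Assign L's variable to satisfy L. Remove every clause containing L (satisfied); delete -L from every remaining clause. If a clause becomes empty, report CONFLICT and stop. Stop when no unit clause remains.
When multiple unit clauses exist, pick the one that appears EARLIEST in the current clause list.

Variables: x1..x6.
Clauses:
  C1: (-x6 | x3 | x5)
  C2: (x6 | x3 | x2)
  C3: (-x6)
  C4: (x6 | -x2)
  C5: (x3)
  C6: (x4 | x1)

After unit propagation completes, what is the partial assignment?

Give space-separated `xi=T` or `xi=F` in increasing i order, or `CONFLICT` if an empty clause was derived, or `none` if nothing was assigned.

Answer: x2=F x3=T x6=F

Derivation:
unit clause [-6] forces x6=F; simplify:
  drop 6 from [6, 3, 2] -> [3, 2]
  drop 6 from [6, -2] -> [-2]
  satisfied 2 clause(s); 4 remain; assigned so far: [6]
unit clause [-2] forces x2=F; simplify:
  drop 2 from [3, 2] -> [3]
  satisfied 1 clause(s); 3 remain; assigned so far: [2, 6]
unit clause [3] forces x3=T; simplify:
  satisfied 2 clause(s); 1 remain; assigned so far: [2, 3, 6]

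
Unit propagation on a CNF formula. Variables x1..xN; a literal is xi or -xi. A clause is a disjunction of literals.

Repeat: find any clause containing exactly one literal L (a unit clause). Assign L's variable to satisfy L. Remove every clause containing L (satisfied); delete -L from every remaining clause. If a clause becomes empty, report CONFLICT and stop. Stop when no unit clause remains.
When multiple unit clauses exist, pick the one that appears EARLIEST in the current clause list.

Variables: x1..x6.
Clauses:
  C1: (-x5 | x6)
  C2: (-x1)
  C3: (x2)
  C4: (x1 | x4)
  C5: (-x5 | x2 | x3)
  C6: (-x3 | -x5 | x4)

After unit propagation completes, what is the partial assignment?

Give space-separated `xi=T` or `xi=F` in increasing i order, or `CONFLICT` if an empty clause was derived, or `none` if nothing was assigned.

unit clause [-1] forces x1=F; simplify:
  drop 1 from [1, 4] -> [4]
  satisfied 1 clause(s); 5 remain; assigned so far: [1]
unit clause [2] forces x2=T; simplify:
  satisfied 2 clause(s); 3 remain; assigned so far: [1, 2]
unit clause [4] forces x4=T; simplify:
  satisfied 2 clause(s); 1 remain; assigned so far: [1, 2, 4]

Answer: x1=F x2=T x4=T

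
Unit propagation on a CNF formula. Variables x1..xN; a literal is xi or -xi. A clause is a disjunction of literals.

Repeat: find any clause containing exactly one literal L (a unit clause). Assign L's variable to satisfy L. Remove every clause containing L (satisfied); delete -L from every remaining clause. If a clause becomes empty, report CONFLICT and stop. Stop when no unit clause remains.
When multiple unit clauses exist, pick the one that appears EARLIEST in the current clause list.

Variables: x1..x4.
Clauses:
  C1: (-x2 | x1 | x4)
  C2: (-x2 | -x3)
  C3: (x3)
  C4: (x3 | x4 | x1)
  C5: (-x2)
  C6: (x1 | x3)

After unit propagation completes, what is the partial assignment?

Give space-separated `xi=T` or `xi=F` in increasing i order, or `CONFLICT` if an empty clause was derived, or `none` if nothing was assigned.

Answer: x2=F x3=T

Derivation:
unit clause [3] forces x3=T; simplify:
  drop -3 from [-2, -3] -> [-2]
  satisfied 3 clause(s); 3 remain; assigned so far: [3]
unit clause [-2] forces x2=F; simplify:
  satisfied 3 clause(s); 0 remain; assigned so far: [2, 3]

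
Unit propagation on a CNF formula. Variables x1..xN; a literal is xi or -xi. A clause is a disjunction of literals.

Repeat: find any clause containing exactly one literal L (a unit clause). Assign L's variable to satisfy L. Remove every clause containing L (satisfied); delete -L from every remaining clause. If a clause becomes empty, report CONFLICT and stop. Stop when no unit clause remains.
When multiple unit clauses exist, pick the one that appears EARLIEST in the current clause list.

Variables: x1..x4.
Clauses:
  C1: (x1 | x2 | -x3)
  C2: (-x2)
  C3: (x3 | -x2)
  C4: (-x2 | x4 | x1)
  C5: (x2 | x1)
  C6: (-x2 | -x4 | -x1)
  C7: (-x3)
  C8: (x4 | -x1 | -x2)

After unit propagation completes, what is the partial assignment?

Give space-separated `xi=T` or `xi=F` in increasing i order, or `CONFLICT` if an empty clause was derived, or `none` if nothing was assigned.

Answer: x1=T x2=F x3=F

Derivation:
unit clause [-2] forces x2=F; simplify:
  drop 2 from [1, 2, -3] -> [1, -3]
  drop 2 from [2, 1] -> [1]
  satisfied 5 clause(s); 3 remain; assigned so far: [2]
unit clause [1] forces x1=T; simplify:
  satisfied 2 clause(s); 1 remain; assigned so far: [1, 2]
unit clause [-3] forces x3=F; simplify:
  satisfied 1 clause(s); 0 remain; assigned so far: [1, 2, 3]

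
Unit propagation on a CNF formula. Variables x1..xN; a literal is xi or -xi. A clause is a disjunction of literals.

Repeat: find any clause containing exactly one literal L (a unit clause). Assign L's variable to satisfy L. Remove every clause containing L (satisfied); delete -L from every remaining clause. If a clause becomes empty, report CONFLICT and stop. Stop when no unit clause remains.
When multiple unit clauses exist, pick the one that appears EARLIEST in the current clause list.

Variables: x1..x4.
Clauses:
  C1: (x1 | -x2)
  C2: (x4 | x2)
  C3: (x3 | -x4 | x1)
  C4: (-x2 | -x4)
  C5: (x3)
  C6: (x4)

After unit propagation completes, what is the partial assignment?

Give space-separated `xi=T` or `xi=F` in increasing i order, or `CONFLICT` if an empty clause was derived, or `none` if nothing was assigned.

unit clause [3] forces x3=T; simplify:
  satisfied 2 clause(s); 4 remain; assigned so far: [3]
unit clause [4] forces x4=T; simplify:
  drop -4 from [-2, -4] -> [-2]
  satisfied 2 clause(s); 2 remain; assigned so far: [3, 4]
unit clause [-2] forces x2=F; simplify:
  satisfied 2 clause(s); 0 remain; assigned so far: [2, 3, 4]

Answer: x2=F x3=T x4=T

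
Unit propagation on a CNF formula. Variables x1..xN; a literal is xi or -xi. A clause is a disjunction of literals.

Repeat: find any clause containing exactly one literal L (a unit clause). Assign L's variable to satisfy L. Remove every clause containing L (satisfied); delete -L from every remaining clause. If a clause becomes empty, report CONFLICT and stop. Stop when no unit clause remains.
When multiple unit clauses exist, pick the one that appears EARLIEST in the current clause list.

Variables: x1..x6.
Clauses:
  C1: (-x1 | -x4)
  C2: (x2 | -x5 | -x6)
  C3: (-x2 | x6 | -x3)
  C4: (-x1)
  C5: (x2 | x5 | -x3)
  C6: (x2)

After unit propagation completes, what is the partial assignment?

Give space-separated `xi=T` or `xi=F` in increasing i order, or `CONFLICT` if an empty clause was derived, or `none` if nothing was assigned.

unit clause [-1] forces x1=F; simplify:
  satisfied 2 clause(s); 4 remain; assigned so far: [1]
unit clause [2] forces x2=T; simplify:
  drop -2 from [-2, 6, -3] -> [6, -3]
  satisfied 3 clause(s); 1 remain; assigned so far: [1, 2]

Answer: x1=F x2=T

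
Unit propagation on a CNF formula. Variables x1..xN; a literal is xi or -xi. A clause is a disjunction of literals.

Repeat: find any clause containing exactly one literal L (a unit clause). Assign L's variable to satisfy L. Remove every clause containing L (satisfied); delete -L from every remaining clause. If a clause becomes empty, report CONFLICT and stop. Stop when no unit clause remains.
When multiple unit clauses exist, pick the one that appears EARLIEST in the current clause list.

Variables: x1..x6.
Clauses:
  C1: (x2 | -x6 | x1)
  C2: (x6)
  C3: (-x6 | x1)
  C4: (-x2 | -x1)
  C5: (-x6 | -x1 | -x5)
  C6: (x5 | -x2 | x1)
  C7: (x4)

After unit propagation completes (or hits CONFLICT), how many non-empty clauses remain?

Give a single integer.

Answer: 0

Derivation:
unit clause [6] forces x6=T; simplify:
  drop -6 from [2, -6, 1] -> [2, 1]
  drop -6 from [-6, 1] -> [1]
  drop -6 from [-6, -1, -5] -> [-1, -5]
  satisfied 1 clause(s); 6 remain; assigned so far: [6]
unit clause [1] forces x1=T; simplify:
  drop -1 from [-2, -1] -> [-2]
  drop -1 from [-1, -5] -> [-5]
  satisfied 3 clause(s); 3 remain; assigned so far: [1, 6]
unit clause [-2] forces x2=F; simplify:
  satisfied 1 clause(s); 2 remain; assigned so far: [1, 2, 6]
unit clause [-5] forces x5=F; simplify:
  satisfied 1 clause(s); 1 remain; assigned so far: [1, 2, 5, 6]
unit clause [4] forces x4=T; simplify:
  satisfied 1 clause(s); 0 remain; assigned so far: [1, 2, 4, 5, 6]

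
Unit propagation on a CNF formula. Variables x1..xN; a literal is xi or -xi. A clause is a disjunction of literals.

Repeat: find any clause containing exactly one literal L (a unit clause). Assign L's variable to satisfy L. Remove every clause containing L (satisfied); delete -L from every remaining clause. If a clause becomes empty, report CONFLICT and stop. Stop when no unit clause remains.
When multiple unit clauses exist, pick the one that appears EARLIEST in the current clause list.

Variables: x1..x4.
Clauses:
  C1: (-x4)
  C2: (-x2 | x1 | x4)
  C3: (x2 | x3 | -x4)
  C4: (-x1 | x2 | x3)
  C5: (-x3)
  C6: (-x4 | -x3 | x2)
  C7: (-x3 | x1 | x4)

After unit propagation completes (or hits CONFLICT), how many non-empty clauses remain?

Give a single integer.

Answer: 2

Derivation:
unit clause [-4] forces x4=F; simplify:
  drop 4 from [-2, 1, 4] -> [-2, 1]
  drop 4 from [-3, 1, 4] -> [-3, 1]
  satisfied 3 clause(s); 4 remain; assigned so far: [4]
unit clause [-3] forces x3=F; simplify:
  drop 3 from [-1, 2, 3] -> [-1, 2]
  satisfied 2 clause(s); 2 remain; assigned so far: [3, 4]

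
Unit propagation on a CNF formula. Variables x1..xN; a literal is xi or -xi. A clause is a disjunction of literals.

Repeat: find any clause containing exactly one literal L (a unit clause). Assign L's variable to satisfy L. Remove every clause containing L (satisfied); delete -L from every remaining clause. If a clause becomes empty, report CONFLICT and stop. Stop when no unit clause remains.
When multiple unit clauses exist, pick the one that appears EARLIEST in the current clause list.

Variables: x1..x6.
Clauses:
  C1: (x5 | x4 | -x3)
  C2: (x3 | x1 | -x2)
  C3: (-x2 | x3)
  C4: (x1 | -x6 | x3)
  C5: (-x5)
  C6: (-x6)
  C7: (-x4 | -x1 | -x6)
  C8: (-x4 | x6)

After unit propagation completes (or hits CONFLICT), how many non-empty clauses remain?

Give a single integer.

Answer: 0

Derivation:
unit clause [-5] forces x5=F; simplify:
  drop 5 from [5, 4, -3] -> [4, -3]
  satisfied 1 clause(s); 7 remain; assigned so far: [5]
unit clause [-6] forces x6=F; simplify:
  drop 6 from [-4, 6] -> [-4]
  satisfied 3 clause(s); 4 remain; assigned so far: [5, 6]
unit clause [-4] forces x4=F; simplify:
  drop 4 from [4, -3] -> [-3]
  satisfied 1 clause(s); 3 remain; assigned so far: [4, 5, 6]
unit clause [-3] forces x3=F; simplify:
  drop 3 from [3, 1, -2] -> [1, -2]
  drop 3 from [-2, 3] -> [-2]
  satisfied 1 clause(s); 2 remain; assigned so far: [3, 4, 5, 6]
unit clause [-2] forces x2=F; simplify:
  satisfied 2 clause(s); 0 remain; assigned so far: [2, 3, 4, 5, 6]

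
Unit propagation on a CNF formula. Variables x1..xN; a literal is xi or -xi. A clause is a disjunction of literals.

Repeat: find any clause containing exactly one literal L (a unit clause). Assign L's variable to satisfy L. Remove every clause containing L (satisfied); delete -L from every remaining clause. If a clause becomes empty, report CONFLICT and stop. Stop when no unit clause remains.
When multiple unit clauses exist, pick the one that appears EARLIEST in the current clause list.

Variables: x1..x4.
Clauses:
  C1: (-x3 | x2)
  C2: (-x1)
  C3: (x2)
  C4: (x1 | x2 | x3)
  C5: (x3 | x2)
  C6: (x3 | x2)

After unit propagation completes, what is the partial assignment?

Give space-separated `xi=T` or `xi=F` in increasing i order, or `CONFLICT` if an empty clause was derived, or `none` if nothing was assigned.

unit clause [-1] forces x1=F; simplify:
  drop 1 from [1, 2, 3] -> [2, 3]
  satisfied 1 clause(s); 5 remain; assigned so far: [1]
unit clause [2] forces x2=T; simplify:
  satisfied 5 clause(s); 0 remain; assigned so far: [1, 2]

Answer: x1=F x2=T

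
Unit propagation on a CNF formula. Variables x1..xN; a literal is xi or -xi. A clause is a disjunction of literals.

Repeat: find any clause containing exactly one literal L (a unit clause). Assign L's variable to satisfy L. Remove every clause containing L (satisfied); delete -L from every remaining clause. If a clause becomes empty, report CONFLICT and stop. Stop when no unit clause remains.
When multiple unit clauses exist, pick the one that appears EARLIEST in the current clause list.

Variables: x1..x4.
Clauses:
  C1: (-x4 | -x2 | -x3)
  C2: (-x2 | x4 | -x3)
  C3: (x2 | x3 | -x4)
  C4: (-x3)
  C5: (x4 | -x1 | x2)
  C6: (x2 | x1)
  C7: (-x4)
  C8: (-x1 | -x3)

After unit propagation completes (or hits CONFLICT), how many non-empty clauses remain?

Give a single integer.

unit clause [-3] forces x3=F; simplify:
  drop 3 from [2, 3, -4] -> [2, -4]
  satisfied 4 clause(s); 4 remain; assigned so far: [3]
unit clause [-4] forces x4=F; simplify:
  drop 4 from [4, -1, 2] -> [-1, 2]
  satisfied 2 clause(s); 2 remain; assigned so far: [3, 4]

Answer: 2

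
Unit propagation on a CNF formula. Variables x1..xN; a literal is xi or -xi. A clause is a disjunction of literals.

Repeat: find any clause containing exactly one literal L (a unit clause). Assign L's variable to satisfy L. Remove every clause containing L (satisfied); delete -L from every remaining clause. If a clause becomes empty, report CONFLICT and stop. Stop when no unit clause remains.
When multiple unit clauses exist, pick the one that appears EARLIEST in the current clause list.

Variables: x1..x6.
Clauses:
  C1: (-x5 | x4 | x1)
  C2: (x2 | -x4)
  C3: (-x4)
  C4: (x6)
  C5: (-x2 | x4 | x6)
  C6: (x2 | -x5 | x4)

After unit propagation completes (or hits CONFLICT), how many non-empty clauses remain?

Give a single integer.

Answer: 2

Derivation:
unit clause [-4] forces x4=F; simplify:
  drop 4 from [-5, 4, 1] -> [-5, 1]
  drop 4 from [-2, 4, 6] -> [-2, 6]
  drop 4 from [2, -5, 4] -> [2, -5]
  satisfied 2 clause(s); 4 remain; assigned so far: [4]
unit clause [6] forces x6=T; simplify:
  satisfied 2 clause(s); 2 remain; assigned so far: [4, 6]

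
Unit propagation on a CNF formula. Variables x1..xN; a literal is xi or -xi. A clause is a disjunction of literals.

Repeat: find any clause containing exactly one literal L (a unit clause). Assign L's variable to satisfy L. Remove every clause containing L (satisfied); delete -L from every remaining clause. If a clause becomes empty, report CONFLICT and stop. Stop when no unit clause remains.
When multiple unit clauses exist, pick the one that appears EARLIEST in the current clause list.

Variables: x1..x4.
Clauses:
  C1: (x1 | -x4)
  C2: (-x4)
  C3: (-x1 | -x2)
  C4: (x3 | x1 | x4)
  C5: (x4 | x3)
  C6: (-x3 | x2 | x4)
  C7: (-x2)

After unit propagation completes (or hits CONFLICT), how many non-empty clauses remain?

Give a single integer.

Answer: 1

Derivation:
unit clause [-4] forces x4=F; simplify:
  drop 4 from [3, 1, 4] -> [3, 1]
  drop 4 from [4, 3] -> [3]
  drop 4 from [-3, 2, 4] -> [-3, 2]
  satisfied 2 clause(s); 5 remain; assigned so far: [4]
unit clause [3] forces x3=T; simplify:
  drop -3 from [-3, 2] -> [2]
  satisfied 2 clause(s); 3 remain; assigned so far: [3, 4]
unit clause [2] forces x2=T; simplify:
  drop -2 from [-1, -2] -> [-1]
  drop -2 from [-2] -> [] (empty!)
  satisfied 1 clause(s); 2 remain; assigned so far: [2, 3, 4]
CONFLICT (empty clause)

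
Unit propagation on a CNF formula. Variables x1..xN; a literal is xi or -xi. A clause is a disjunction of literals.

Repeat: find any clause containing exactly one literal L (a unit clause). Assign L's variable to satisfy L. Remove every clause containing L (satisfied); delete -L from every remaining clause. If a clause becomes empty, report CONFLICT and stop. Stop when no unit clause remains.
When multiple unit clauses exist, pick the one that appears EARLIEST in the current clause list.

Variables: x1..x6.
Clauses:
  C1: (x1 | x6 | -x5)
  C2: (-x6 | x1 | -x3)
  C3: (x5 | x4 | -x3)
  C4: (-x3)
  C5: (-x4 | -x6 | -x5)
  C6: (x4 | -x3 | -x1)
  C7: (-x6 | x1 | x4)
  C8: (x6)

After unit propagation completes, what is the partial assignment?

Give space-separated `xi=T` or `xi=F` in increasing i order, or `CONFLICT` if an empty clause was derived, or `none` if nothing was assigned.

unit clause [-3] forces x3=F; simplify:
  satisfied 4 clause(s); 4 remain; assigned so far: [3]
unit clause [6] forces x6=T; simplify:
  drop -6 from [-4, -6, -5] -> [-4, -5]
  drop -6 from [-6, 1, 4] -> [1, 4]
  satisfied 2 clause(s); 2 remain; assigned so far: [3, 6]

Answer: x3=F x6=T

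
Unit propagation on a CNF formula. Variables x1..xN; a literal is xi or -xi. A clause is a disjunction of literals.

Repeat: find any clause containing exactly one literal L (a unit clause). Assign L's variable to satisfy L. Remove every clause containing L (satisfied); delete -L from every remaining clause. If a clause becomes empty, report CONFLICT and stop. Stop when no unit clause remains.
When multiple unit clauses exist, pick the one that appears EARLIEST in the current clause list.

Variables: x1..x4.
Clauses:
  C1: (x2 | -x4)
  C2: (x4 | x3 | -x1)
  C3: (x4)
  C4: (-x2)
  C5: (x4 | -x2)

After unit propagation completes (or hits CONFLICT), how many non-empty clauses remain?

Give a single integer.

Answer: 0

Derivation:
unit clause [4] forces x4=T; simplify:
  drop -4 from [2, -4] -> [2]
  satisfied 3 clause(s); 2 remain; assigned so far: [4]
unit clause [2] forces x2=T; simplify:
  drop -2 from [-2] -> [] (empty!)
  satisfied 1 clause(s); 1 remain; assigned so far: [2, 4]
CONFLICT (empty clause)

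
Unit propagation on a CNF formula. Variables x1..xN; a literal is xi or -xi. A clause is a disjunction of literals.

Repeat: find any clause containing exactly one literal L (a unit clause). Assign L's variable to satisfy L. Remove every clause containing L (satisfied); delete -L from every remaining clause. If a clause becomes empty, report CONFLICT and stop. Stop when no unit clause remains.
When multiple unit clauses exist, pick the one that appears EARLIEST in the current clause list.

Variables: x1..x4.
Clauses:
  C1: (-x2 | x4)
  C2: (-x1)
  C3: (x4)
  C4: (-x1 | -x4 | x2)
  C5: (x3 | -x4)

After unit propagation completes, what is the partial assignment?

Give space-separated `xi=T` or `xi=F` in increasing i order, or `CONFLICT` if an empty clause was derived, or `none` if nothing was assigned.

unit clause [-1] forces x1=F; simplify:
  satisfied 2 clause(s); 3 remain; assigned so far: [1]
unit clause [4] forces x4=T; simplify:
  drop -4 from [3, -4] -> [3]
  satisfied 2 clause(s); 1 remain; assigned so far: [1, 4]
unit clause [3] forces x3=T; simplify:
  satisfied 1 clause(s); 0 remain; assigned so far: [1, 3, 4]

Answer: x1=F x3=T x4=T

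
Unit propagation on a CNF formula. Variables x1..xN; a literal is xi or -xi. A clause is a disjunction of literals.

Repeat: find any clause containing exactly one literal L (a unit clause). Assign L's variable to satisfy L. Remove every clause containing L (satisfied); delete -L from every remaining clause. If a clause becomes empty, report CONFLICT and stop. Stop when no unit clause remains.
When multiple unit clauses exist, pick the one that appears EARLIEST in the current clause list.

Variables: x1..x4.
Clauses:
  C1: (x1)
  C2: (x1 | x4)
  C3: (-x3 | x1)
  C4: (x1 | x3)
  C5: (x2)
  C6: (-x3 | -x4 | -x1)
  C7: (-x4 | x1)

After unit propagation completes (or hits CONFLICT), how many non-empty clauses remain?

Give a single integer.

Answer: 1

Derivation:
unit clause [1] forces x1=T; simplify:
  drop -1 from [-3, -4, -1] -> [-3, -4]
  satisfied 5 clause(s); 2 remain; assigned so far: [1]
unit clause [2] forces x2=T; simplify:
  satisfied 1 clause(s); 1 remain; assigned so far: [1, 2]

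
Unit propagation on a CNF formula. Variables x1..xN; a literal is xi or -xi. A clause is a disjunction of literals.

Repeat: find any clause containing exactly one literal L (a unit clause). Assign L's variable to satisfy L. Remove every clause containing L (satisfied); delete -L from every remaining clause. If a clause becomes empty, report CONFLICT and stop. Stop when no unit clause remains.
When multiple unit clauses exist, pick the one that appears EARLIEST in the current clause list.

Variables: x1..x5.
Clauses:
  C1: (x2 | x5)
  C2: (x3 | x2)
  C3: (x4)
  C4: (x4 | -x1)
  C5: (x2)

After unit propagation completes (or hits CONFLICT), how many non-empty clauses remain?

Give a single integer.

unit clause [4] forces x4=T; simplify:
  satisfied 2 clause(s); 3 remain; assigned so far: [4]
unit clause [2] forces x2=T; simplify:
  satisfied 3 clause(s); 0 remain; assigned so far: [2, 4]

Answer: 0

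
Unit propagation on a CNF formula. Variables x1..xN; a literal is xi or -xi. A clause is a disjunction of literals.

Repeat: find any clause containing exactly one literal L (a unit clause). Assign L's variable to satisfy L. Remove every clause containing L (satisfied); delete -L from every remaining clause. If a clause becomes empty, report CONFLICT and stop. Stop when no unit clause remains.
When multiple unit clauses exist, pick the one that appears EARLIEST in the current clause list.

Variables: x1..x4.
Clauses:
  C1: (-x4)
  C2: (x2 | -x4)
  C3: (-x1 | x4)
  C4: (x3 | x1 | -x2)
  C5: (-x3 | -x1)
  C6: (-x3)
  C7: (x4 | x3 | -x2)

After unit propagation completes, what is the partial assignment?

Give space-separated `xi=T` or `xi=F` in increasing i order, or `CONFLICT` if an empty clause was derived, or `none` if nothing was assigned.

Answer: x1=F x2=F x3=F x4=F

Derivation:
unit clause [-4] forces x4=F; simplify:
  drop 4 from [-1, 4] -> [-1]
  drop 4 from [4, 3, -2] -> [3, -2]
  satisfied 2 clause(s); 5 remain; assigned so far: [4]
unit clause [-1] forces x1=F; simplify:
  drop 1 from [3, 1, -2] -> [3, -2]
  satisfied 2 clause(s); 3 remain; assigned so far: [1, 4]
unit clause [-3] forces x3=F; simplify:
  drop 3 from [3, -2] -> [-2]
  drop 3 from [3, -2] -> [-2]
  satisfied 1 clause(s); 2 remain; assigned so far: [1, 3, 4]
unit clause [-2] forces x2=F; simplify:
  satisfied 2 clause(s); 0 remain; assigned so far: [1, 2, 3, 4]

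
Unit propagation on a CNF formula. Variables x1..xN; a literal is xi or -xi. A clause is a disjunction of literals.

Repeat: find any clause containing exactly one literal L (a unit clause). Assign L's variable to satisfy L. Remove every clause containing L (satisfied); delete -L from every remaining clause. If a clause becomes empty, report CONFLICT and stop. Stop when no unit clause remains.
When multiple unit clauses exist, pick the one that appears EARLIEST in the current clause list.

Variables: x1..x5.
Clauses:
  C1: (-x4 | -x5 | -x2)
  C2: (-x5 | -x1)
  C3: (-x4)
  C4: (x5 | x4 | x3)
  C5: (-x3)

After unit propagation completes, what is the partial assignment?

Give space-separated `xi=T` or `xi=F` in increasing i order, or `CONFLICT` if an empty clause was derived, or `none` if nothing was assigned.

Answer: x1=F x3=F x4=F x5=T

Derivation:
unit clause [-4] forces x4=F; simplify:
  drop 4 from [5, 4, 3] -> [5, 3]
  satisfied 2 clause(s); 3 remain; assigned so far: [4]
unit clause [-3] forces x3=F; simplify:
  drop 3 from [5, 3] -> [5]
  satisfied 1 clause(s); 2 remain; assigned so far: [3, 4]
unit clause [5] forces x5=T; simplify:
  drop -5 from [-5, -1] -> [-1]
  satisfied 1 clause(s); 1 remain; assigned so far: [3, 4, 5]
unit clause [-1] forces x1=F; simplify:
  satisfied 1 clause(s); 0 remain; assigned so far: [1, 3, 4, 5]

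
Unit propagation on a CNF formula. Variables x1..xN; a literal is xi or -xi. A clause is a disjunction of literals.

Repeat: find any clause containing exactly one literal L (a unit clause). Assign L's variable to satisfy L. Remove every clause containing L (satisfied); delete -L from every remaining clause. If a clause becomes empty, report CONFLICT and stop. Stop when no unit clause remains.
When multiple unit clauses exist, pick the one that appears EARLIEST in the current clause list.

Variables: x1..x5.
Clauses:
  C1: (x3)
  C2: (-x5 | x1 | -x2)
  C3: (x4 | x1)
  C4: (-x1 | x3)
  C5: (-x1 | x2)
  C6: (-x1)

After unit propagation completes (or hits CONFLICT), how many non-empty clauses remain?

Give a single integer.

unit clause [3] forces x3=T; simplify:
  satisfied 2 clause(s); 4 remain; assigned so far: [3]
unit clause [-1] forces x1=F; simplify:
  drop 1 from [-5, 1, -2] -> [-5, -2]
  drop 1 from [4, 1] -> [4]
  satisfied 2 clause(s); 2 remain; assigned so far: [1, 3]
unit clause [4] forces x4=T; simplify:
  satisfied 1 clause(s); 1 remain; assigned so far: [1, 3, 4]

Answer: 1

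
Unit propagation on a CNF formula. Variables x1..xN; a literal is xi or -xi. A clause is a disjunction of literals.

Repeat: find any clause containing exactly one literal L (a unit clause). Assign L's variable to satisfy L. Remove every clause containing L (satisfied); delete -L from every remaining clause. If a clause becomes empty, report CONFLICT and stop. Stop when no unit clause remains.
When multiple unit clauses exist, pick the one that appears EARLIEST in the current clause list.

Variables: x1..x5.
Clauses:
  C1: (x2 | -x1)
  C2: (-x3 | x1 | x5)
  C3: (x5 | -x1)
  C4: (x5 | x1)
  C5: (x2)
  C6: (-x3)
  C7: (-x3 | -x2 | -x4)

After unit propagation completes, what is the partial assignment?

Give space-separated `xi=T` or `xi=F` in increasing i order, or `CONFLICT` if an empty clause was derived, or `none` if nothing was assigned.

unit clause [2] forces x2=T; simplify:
  drop -2 from [-3, -2, -4] -> [-3, -4]
  satisfied 2 clause(s); 5 remain; assigned so far: [2]
unit clause [-3] forces x3=F; simplify:
  satisfied 3 clause(s); 2 remain; assigned so far: [2, 3]

Answer: x2=T x3=F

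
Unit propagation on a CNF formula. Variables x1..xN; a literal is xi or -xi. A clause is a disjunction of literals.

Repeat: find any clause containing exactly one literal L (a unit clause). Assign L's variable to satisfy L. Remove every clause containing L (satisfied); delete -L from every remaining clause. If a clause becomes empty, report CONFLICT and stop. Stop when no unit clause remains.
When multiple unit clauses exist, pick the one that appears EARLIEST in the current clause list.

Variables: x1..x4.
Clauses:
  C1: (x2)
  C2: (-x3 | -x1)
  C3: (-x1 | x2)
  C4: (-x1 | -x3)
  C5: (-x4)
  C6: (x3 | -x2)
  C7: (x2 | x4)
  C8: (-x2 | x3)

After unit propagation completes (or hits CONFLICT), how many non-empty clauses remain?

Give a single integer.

Answer: 0

Derivation:
unit clause [2] forces x2=T; simplify:
  drop -2 from [3, -2] -> [3]
  drop -2 from [-2, 3] -> [3]
  satisfied 3 clause(s); 5 remain; assigned so far: [2]
unit clause [-4] forces x4=F; simplify:
  satisfied 1 clause(s); 4 remain; assigned so far: [2, 4]
unit clause [3] forces x3=T; simplify:
  drop -3 from [-3, -1] -> [-1]
  drop -3 from [-1, -3] -> [-1]
  satisfied 2 clause(s); 2 remain; assigned so far: [2, 3, 4]
unit clause [-1] forces x1=F; simplify:
  satisfied 2 clause(s); 0 remain; assigned so far: [1, 2, 3, 4]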